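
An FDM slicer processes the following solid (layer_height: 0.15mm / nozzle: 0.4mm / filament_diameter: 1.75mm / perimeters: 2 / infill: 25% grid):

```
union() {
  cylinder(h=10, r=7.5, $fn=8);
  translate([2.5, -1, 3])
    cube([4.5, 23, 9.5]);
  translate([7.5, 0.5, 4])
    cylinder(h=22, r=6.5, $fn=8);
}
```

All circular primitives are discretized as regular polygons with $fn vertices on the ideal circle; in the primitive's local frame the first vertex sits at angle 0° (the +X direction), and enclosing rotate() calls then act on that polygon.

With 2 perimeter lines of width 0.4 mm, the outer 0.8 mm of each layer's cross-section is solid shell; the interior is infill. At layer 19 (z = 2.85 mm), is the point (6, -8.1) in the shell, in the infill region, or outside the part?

outside

At z = 2.85 mm: the cylinder: section is a regular 8-gon, circumradius r=7.5; the cube at (2.5, -1) is absent (z outside [3, 12.5]); the cylinder at (7.5, 0.5) is not intersected at this z (z outside [4, 26]); Taking the union: only the r=7.5 cylinder is present, so the union is just that shape — 1 connected region. Overall, the cross-section is a single solid region. The nearest boundary edge runs (-0.00, -7.50)→(5.30, -5.30); distance from the point to it = 2.85 mm. The point is not inside any of the regions above, so it lies outside the cross-section (2.85 mm from the nearest boundary).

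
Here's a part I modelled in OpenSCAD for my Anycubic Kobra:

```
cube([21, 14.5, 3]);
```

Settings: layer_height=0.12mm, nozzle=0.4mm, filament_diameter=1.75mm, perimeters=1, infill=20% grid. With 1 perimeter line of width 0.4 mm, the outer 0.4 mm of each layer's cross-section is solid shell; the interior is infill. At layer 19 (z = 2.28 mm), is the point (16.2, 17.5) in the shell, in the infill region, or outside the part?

At z = 2.28 mm: the cube is present — its section is the full 21×14.5 rectangle. Overall, the cross-section is a single solid region. The nearest boundary edge runs (21.00, 14.50)→(0.00, 14.50); distance from the point to it = 3.00 mm. The point is not inside any of the regions above, so it lies outside the cross-section (3.00 mm from the nearest boundary).

outside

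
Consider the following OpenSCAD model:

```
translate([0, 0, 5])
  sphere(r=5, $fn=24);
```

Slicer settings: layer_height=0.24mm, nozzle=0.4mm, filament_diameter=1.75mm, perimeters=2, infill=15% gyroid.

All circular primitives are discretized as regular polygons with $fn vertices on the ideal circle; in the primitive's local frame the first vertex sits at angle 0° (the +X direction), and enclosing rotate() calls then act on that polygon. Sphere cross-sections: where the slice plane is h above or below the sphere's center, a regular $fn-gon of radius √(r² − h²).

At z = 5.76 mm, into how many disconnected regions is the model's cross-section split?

At z = 5.76 mm: the r=5 sphere contributes a regular 24-gon of circumradius √(5²−0.76²) = 4.942. The result has 1 disconnected region.

1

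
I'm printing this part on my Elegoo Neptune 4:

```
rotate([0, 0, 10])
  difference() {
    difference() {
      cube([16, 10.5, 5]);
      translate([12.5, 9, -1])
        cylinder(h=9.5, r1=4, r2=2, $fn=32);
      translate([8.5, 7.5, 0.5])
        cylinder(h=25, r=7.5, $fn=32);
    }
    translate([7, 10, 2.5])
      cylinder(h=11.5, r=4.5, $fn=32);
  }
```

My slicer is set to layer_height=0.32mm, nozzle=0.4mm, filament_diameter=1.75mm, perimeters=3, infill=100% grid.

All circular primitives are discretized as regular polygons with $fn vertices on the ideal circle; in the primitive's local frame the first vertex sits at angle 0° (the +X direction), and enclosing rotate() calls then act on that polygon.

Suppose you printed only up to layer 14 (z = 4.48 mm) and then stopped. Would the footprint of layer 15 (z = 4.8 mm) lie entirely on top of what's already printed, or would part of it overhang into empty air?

entirely on top

Compare the two slices. At z = 4.48: the 16×10.5 cube contributes its full rectangle (area 168.00 mm²); the cone at (12.5, 9) (r1=4→r2=2) has section circumradius 2.846 here — a regular 32-gon (area = (32/2)·2.846²·sin(360°/32) = 25.29 mm²); the r=7.5 cylinder at (8.5, 7.5) gives a regular 32-gon of circumradius 7.5 (constant along its height) (area = (32/2)·7.500²·sin(360°/32) = 175.58 mm²); Subtracting the remaining from the first: starting from the 16×10.5 cube (168.00 mm²), the cone at (12.5, 9) partially overlaps it — only the 20.74 mm² overlap (of its 25.29 mm²) is removed, clipping the outline; the r=7.5 cylinder at (8.5, 7.5) partially overlaps it — only the 110.68 mm² overlap (of its 175.58 mm²) is removed, clipping the outline — area = 36.58 mm²; the r=4.5 cylinder at (7, 10) contributes a regular 32-gon of circumradius 4.5 (area = (32/2)·4.500²·sin(360°/32) = 63.21 mm²); After the difference (first − rest): starting from the result so far (36.58 mm²), the r=4.5 cylinder at (7, 10) misses the remaining region (no effect) — area = 36.58 mm²; (whole slice rotated 10° about Z — lengths, areas and connectivity unchanged). At z = 4.8: the 16×10.5 cube contributes its full rectangle (area 168.00 mm²); the cone at (12.5, 9) (r1=4→r2=2) has section circumradius 2.779 here — a regular 32-gon (area = (32/2)·2.779²·sin(360°/32) = 24.11 mm²); the r=7.5 cylinder at (8.5, 7.5) contributes a regular 32-gon of circumradius 7.5 (area = (32/2)·7.500²·sin(360°/32) = 175.58 mm²); Taking the first minus the rest: starting from the 16×10.5 cube (168.00 mm²), the cone at (12.5, 9) partially overlaps it — only the 19.94 mm² overlap (of its 24.11 mm²) is removed, clipping the outline; the r=7.5 cylinder at (8.5, 7.5) partially overlaps it — only the 111.48 mm² overlap (of its 175.58 mm²) is removed, clipping the outline — area = 36.58 mm²; the cylinder at (7, 10): section is a regular 32-gon, circumradius r=4.5 (area = (32/2)·4.500²·sin(360°/32) = 63.21 mm²); Subtracting the remaining from the first: starting from that combined region (36.58 mm²), the r=4.5 cylinder at (7, 10) misses the remaining region (no effect) — area = 36.58 mm²; (whole slice rotated 10° about Z — lengths, areas and connectivity unchanged). Checking containment: the cross-section at z = 4.8 is a subset of the cross-section at z = 4.48.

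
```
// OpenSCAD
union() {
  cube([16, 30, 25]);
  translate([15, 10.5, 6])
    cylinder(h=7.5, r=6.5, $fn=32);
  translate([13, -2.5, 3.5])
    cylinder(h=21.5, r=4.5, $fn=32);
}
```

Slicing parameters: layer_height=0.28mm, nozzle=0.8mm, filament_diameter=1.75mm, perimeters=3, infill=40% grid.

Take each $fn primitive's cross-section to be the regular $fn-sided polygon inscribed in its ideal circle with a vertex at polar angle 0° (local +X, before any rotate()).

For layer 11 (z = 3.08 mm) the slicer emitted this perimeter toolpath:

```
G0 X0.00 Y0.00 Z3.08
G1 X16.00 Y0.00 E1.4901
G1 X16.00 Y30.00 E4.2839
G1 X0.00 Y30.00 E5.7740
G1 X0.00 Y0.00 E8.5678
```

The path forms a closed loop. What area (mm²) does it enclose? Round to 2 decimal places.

480.00 mm²

Apply the shoelace formula to the sequence of (X, Y) vertices; enclosed area = 480.00 mm².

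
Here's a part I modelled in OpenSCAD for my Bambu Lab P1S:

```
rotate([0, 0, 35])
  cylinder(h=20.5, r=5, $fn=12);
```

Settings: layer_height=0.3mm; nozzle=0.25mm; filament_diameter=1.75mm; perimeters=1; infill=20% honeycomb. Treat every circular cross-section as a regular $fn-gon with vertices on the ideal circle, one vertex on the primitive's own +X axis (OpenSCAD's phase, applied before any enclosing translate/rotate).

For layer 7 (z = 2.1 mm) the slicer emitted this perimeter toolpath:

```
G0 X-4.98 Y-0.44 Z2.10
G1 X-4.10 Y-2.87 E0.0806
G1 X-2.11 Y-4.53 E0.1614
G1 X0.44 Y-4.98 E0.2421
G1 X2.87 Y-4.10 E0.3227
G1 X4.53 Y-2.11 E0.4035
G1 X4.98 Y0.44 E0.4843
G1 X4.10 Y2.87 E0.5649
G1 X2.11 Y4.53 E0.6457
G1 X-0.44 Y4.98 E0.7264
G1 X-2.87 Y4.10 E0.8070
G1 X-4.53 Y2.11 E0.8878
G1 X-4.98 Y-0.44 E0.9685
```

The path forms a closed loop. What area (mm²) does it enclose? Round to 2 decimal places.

Apply the shoelace formula to the sequence of (X, Y) vertices; enclosed area = 75.01 mm².

75.01 mm²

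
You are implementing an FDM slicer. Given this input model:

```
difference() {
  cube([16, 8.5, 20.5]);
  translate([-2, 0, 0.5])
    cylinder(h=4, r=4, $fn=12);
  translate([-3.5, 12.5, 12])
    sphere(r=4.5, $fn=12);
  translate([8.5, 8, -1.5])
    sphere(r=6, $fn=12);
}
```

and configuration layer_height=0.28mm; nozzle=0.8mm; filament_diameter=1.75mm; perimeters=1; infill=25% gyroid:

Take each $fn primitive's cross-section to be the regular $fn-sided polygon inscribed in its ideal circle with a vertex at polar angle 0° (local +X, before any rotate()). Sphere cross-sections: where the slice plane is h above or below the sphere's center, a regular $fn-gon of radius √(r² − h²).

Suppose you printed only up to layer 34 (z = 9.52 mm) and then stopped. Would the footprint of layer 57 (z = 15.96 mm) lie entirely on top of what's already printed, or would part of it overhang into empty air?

entirely on top

Compare the two slices. At z = 9.52: the 16×8.5 cube contributes its full rectangle (area 136.00 mm²); the cylinder at (-2, 0) is absent (z outside [0.5, 4.5]); the r=4.5 sphere at (-3.5, 12.5) contributes a regular 12-gon of circumradius √(4.5²−2.48²) = 3.755 (area = (12/2)·3.755²·sin(360°/12) = 42.30 mm²); the sphere at (8.5, 8) does not reach this height (|z−center|=11.020 > r=6); Taking the first minus the rest: starting from the 16×8.5 cube (136.00 mm²), the r=4.5 sphere at (-3.5, 12.5) misses the remaining region (no effect) — area = 136.00 mm². At z = 15.96: the cube (footprint 16×8.5) is included at this height (area 136.00 mm²); the cylinder at (-2, 0) does not reach this height (z outside [0.5, 4.5]); the sphere at (-3.5, 12.5): section is a regular 12-gon, circumradius = √(r²−h²) = √(4.5²−3.96²) = 2.137 (area = (12/2)·2.137²·sin(360°/12) = 13.71 mm²); the sphere at (8.5, 8) is not intersected at this z (|z−center|=17.460 > r=6); Subtracting the remaining from the first: starting from the 16×8.5 cube (136.00 mm²), the r=4.5 sphere at (-3.5, 12.5) misses the remaining region (no effect) — area = 136.00 mm². Checking containment: the cross-section at z = 15.96 is a subset of the cross-section at z = 9.52.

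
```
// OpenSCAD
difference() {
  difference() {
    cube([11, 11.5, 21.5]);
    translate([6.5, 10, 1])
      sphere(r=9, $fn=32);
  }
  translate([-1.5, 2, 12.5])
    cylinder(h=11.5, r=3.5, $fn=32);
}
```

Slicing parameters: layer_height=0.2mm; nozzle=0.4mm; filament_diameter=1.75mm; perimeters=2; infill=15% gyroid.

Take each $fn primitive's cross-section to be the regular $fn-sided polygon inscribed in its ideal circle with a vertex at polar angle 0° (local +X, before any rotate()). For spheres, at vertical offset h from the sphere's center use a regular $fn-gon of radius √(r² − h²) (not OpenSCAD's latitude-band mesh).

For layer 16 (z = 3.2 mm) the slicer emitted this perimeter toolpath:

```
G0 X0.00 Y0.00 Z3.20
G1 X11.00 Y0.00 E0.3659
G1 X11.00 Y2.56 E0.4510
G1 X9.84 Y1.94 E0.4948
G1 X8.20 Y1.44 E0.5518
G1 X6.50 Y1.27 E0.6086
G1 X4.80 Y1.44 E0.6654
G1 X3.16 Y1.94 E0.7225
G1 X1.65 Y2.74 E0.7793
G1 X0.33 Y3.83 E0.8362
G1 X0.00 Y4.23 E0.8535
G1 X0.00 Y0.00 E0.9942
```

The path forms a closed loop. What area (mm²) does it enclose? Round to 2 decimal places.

21.96 mm²

Apply the shoelace formula to the sequence of (X, Y) vertices; enclosed area = 21.96 mm².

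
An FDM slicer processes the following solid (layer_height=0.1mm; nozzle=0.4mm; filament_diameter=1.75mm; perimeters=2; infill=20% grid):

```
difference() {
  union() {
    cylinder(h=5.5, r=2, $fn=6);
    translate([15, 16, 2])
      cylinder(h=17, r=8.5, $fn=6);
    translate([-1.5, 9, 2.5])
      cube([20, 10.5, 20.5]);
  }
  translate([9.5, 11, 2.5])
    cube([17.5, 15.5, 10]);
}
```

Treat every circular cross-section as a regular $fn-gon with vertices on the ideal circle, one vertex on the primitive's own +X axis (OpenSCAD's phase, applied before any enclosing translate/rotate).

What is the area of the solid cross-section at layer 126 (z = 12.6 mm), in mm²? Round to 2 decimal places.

289.39 mm²

At z = 12.6 mm: the cylinder does not reach this height (z outside [0, 5.5]); the r=8.5 cylinder at (15, 16) contributes a regular 6-gon of circumradius 8.5 (area = (6/2)·8.500²·sin(360°/6) = 187.71 mm²); the cube at (-1.5, 9) (footprint 20×10.5) is included at this height (area 210.00 mm²); Taking the union: the regions partially overlap — summed areas 397.71 mm² minus the doubly-counted overlap 108.32 mm² gives 289.39 mm² — area = 289.39 mm²; the cube at (9.5, 11) is not intersected at this z (z outside [2.5, 12.5]); Taking the first minus the rest: none of the subtracted shapes is present at this height, so that combined region is unchanged — area = 289.39 mm². Overall, the cross-section is a single solid region. Net area = 289.39 mm².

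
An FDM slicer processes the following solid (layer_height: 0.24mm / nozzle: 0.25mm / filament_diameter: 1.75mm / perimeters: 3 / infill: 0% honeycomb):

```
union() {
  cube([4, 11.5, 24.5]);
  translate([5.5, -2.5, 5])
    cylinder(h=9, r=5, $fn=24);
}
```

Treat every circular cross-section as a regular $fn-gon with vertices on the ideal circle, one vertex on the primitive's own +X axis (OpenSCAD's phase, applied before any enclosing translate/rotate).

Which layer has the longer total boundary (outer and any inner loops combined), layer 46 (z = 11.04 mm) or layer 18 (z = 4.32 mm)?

Layer 46 (z = 11.04): the 4×11.5 cube contributes its full rectangle (perimeter 31.00 mm); the r=5 cylinder at (5.5, -2.5) contributes a regular 24-gon of circumradius 5 (perimeter = 2·24·5.000·sin(180°/24) = 31.33 mm); Taking the union: the regions partially overlap (shared area 3.93 mm²), so the edge portions inside another operand are dropped and the merged outline is re-measured after clipping — boundary = 53.56 mm. So its perimeter = 53.56 mm. Layer 18 (z = 4.32): the cube (footprint 4×11.5) is included at this height (perimeter 31.00 mm); the cylinder at (5.5, -2.5) is absent (z outside [5, 14]); Combining (union): only the 4×11.5 cube is present, so the union is just that shape — boundary = 31.00 mm. So its perimeter = 31.00 mm. Layer 46 is larger (53.56 vs 31.00 mm).

layer 46 (z = 11.04 mm)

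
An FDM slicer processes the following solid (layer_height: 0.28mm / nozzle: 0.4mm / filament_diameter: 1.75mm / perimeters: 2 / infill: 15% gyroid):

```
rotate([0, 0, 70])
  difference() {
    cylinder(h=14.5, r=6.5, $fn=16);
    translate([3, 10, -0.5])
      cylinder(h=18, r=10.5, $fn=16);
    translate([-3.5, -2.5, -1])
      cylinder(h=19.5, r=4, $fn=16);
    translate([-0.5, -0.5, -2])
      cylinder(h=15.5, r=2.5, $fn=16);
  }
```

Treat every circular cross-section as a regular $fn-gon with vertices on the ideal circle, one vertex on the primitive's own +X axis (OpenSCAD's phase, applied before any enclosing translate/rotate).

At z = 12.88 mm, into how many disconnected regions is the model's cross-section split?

At z = 12.88 mm: the r=6.5 cylinder contributes a regular 16-gon of circumradius 6.5; the r=10.5 cylinder at (3, 10) contributes a regular 16-gon of circumradius 10.5; the cylinder at (-3.5, -2.5): section is a regular 16-gon, circumradius r=4; the r=2.5 cylinder at (-0.5, -0.5) gives a regular 16-gon of circumradius 2.5 (constant along its height); Taking the first minus the rest: starting from the r=6.5 cylinder, the r=10.5 cylinder at (3, 10) partially overlaps it — only the 55.17 mm² overlap (of its 337.53 mm²) is removed, clipping the outline; the r=4 cylinder at (-3.5, -2.5) partially overlaps it — only the 37.39 mm² overlap (of its 48.98 mm²) is removed, clipping the outline; the r=2.5 cylinder at (-0.5, -0.5) partially overlaps it — only the 3.85 mm² overlap (of its 19.13 mm²) is removed, clipping the outline — 2 connected regions; (whole slice rotated 70° about Z — lengths, areas and connectivity unchanged). The result has 2 disconnected regions.

2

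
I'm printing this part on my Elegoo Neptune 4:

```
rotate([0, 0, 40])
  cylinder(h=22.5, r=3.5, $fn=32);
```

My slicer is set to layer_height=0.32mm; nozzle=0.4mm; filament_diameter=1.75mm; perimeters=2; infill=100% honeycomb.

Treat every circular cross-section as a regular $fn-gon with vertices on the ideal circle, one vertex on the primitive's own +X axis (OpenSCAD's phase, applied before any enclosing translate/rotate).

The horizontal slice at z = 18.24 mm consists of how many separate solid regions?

At z = 18.24 mm: the r=3.5 cylinder contributes a regular 32-gon of circumradius 3.5; (rotated 40° about Z; rotation is an isometry so areas/perimeters/island counts are preserved). The result has 1 disconnected region.

1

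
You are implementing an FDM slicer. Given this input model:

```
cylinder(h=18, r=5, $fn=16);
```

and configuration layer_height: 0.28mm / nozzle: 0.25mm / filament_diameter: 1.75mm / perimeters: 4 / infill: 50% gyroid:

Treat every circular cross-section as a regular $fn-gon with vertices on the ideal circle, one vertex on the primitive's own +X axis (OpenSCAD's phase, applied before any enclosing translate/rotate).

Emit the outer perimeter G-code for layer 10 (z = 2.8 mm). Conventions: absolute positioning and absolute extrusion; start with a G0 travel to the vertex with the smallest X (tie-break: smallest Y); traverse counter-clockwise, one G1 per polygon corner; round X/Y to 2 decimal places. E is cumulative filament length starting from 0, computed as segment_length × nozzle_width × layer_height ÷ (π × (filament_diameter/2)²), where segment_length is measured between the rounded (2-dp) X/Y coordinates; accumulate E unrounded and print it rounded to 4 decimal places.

At z = 2.8 mm: the r=5 cylinder gives a regular 16-gon of circumradius 5 (constant along its height). The outline is a single polygon with 16 vertices. Extrusion per mm of travel: 0.25 × 0.28 / (π × 0.875²) = 0.029103. Accumulating E over each segment gives final E = 0.9086.

G0 X-5.00 Y0.00 Z2.80
G1 X-4.62 Y-1.91 E0.0567
G1 X-3.54 Y-3.54 E0.1136
G1 X-1.91 Y-4.62 E0.1705
G1 X0.00 Y-5.00 E0.2272
G1 X1.91 Y-4.62 E0.2838
G1 X3.54 Y-3.54 E0.3407
G1 X4.62 Y-1.91 E0.3976
G1 X5.00 Y0.00 E0.4543
G1 X4.62 Y1.91 E0.5110
G1 X3.54 Y3.54 E0.5679
G1 X1.91 Y4.62 E0.6248
G1 X0.00 Y5.00 E0.6815
G1 X-1.91 Y4.62 E0.7382
G1 X-3.54 Y3.54 E0.7951
G1 X-4.62 Y1.91 E0.8520
G1 X-5.00 Y0.00 E0.9086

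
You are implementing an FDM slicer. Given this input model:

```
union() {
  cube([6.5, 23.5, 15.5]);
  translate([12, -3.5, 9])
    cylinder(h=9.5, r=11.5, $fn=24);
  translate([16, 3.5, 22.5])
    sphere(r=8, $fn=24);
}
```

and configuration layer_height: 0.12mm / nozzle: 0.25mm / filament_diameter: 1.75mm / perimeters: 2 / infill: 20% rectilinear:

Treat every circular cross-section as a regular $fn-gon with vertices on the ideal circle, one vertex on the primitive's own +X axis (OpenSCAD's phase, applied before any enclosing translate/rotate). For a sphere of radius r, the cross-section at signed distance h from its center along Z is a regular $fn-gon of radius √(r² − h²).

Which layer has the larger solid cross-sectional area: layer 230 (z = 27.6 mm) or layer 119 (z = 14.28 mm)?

Layer 230 (z = 27.6): the cube does not reach this height (z outside [0, 15.5]); the cylinder at (12, -3.5) is not intersected at this z (z outside [9, 18.5]); the sphere at (16, 3.5): section is a regular 24-gon, circumradius = √(r²−h²) = √(8²−5.1²) = 6.164 (area = (24/2)·6.164²·sin(360°/24) = 117.99 mm²); Taking the union: only the r=8 sphere at (16, 3.5) is present, so the union is just that shape — area = 117.99 mm². So its area = 117.99 mm². Layer 119 (z = 14.28): the cube is present — its section is the full 6.5×23.5 rectangle (area 152.75 mm²); the r=11.5 cylinder at (12, -3.5) gives a regular 24-gon of circumradius 11.5 (constant along its height) (area = (24/2)·11.500²·sin(360°/24) = 410.75 mm²); the sphere at (16, 3.5) does not reach this height (|z−center|=8.220 > r=8); Combining (union): the regions partially overlap — summed areas 563.50 mm² minus the doubly-counted overlap 22.17 mm² gives 541.32 mm² — area = 541.32 mm². So its area = 541.32 mm². Layer 119 is larger (541.32 vs 117.99 mm²).

layer 119 (z = 14.28 mm)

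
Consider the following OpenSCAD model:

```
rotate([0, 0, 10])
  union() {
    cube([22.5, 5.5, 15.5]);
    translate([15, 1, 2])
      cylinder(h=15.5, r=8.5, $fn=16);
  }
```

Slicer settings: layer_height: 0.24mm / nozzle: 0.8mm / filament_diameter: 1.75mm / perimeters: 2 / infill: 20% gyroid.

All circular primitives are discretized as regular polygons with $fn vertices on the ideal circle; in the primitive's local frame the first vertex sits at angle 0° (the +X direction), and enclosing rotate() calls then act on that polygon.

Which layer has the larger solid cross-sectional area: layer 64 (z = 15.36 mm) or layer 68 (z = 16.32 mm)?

Layer 64 (z = 15.36): the 22.5×5.5 cube contributes its full rectangle (area 123.75 mm²); the r=8.5 cylinder at (15, 1) gives a regular 16-gon of circumradius 8.5 (constant along its height) (area = (16/2)·8.500²·sin(360°/16) = 221.19 mm²); Taking the union: the regions partially overlap — summed areas 344.94 mm² minus the doubly-counted overlap 85.35 mm² gives 259.59 mm² — area = 259.59 mm²; (rotated 10° about Z; rotation is an isometry so areas/perimeters/island counts are preserved). So its area = 259.59 mm². Layer 68 (z = 16.32): the cube is not intersected at this z (z outside [0, 15.5]); the cylinder at (15, 1): section is a regular 16-gon, circumradius r=8.5 (area = (16/2)·8.500²·sin(360°/16) = 221.19 mm²); Taking the union: only the r=8.5 cylinder at (15, 1) is present, so the union is just that shape — area = 221.19 mm²; (whole slice rotated 10° about Z — lengths, areas and connectivity unchanged). So its area = 221.19 mm². Layer 64 is larger (259.59 vs 221.19 mm²).

layer 64 (z = 15.36 mm)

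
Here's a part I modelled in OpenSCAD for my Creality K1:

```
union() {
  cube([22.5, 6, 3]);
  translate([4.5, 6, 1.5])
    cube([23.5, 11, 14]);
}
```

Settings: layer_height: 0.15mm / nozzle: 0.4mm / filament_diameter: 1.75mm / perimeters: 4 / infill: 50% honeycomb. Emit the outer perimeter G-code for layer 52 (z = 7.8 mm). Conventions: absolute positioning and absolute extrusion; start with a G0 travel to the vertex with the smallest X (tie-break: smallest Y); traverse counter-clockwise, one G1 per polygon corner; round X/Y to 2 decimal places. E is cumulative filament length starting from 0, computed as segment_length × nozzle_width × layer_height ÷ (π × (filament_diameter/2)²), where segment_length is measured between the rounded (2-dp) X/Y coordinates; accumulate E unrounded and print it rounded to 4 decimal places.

At z = 7.8 mm: the cube is not intersected at this z (z outside [0, 3]); the 23.5×11 cube at (4.5, 6) contributes its full rectangle; Combining (union): only the 23.5×11 cube at (4.5, 6) is present, so the union is just that shape — 1 connected region. The outline is a single polygon with 4 vertices. Extrusion per mm of travel: 0.4 × 0.15 / (π × 0.875²) = 0.024945. Accumulating E over each segment gives final E = 1.7212.

G0 X4.50 Y6.00 Z7.80
G1 X28.00 Y6.00 E0.5862
G1 X28.00 Y17.00 E0.8606
G1 X4.50 Y17.00 E1.4468
G1 X4.50 Y6.00 E1.7212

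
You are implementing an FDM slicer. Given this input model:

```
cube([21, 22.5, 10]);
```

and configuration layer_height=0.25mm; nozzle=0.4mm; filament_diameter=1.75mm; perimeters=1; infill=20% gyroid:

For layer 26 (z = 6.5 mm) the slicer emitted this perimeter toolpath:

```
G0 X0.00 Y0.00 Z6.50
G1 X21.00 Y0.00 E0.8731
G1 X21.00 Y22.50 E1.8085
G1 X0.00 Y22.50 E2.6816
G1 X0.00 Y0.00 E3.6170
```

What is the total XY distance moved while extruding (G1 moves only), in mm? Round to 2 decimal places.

87.00 mm

Sum the Euclidean lengths of each G1 segment: total = 87.00 mm.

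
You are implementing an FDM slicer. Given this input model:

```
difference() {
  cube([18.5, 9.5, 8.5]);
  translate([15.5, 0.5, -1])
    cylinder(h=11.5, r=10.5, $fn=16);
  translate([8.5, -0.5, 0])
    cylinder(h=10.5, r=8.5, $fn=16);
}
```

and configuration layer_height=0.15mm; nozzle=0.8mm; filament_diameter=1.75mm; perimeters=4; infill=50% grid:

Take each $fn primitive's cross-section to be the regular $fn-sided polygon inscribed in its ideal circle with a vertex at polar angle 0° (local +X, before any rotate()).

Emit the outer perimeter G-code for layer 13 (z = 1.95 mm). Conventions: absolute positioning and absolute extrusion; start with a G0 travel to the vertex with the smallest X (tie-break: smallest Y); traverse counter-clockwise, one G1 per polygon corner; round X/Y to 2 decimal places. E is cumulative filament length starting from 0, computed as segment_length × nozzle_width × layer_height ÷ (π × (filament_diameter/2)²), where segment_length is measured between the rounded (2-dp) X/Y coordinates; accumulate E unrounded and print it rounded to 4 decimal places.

At z = 1.95 mm: the 18.5×9.5 cube contributes its full rectangle; the r=10.5 cylinder at (15.5, 0.5) gives a regular 16-gon of circumradius 10.5 (constant along its height); the r=8.5 cylinder at (8.5, -0.5) contributes a regular 16-gon of circumradius 8.5; Subtracting the remaining from the first: starting from the 18.5×9.5 cube, the r=10.5 cylinder at (15.5, 0.5) partially overlaps it — only the 113.32 mm² overlap (of its 337.53 mm²) is removed, clipping the outline; the r=8.5 cylinder at (8.5, -0.5) partially overlaps it — only the 31.55 mm² overlap (of its 221.19 mm²) is removed, clipping the outline — 1 connected region. The outline is a single polygon with 9 vertices. Extrusion per mm of travel: 0.8 × 0.15 / (π × 0.875²) = 0.049890. Accumulating E over each segment gives final E = 1.7556.

G0 X0.00 Y0.00 Z1.95
G1 X0.10 Y0.00 E0.0050
G1 X0.65 Y2.75 E0.1449
G1 X2.49 Y5.51 E0.3104
G1 X5.25 Y7.35 E0.4759
G1 X8.07 Y7.91 E0.6193
G1 X8.08 Y7.92 E0.6200
G1 X10.43 Y9.50 E0.7613
G1 X0.00 Y9.50 E1.2817
G1 X0.00 Y0.00 E1.7556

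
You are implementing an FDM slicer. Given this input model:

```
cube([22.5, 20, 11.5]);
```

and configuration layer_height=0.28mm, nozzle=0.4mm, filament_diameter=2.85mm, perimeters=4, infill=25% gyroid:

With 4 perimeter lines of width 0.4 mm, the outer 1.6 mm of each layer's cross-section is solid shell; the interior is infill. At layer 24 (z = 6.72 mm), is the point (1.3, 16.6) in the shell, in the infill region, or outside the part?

At z = 6.72 mm: the cube is present — its section is the full 22.5×20 rectangle. Overall, the cross-section is a single solid region. The nearest boundary edge runs (0.00, 20.00)→(0.00, 0.00); distance from the point to it = 1.30 mm. The point is inside the cross-section, 1.30 mm from the nearest boundary — within the 1.6 mm shell band (4 × 0.4).

shell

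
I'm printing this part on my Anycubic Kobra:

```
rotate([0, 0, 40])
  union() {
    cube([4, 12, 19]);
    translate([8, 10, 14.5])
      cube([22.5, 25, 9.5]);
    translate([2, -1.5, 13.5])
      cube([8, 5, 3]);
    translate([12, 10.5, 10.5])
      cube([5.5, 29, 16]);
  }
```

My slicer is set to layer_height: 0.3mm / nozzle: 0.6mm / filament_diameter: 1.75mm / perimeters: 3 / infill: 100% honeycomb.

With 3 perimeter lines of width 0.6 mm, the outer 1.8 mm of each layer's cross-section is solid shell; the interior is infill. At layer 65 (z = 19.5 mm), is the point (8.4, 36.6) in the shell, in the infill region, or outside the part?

At z = 19.5 mm: the cube is not intersected at this z (z outside [0, 19]); the 22.5×25 cube at (8, 10) contributes its full rectangle; the cube at (2, -1.5) is not intersected at this z (z outside [13.5, 16.5]); the cube at (12, 10.5) is present — its section is the full 5.5×29 rectangle; Taking the union: the regions partially overlap (shared area 134.75 mm²), so overlapping operands fuse into one piece — 1 connected region; (rotated 40° about Z; rotation is an isometry so areas/perimeters/island counts are preserved). Overall, the cross-section is a single solid region. Undo the 40° rotation: the query point maps to (29.961, 22.638) in the un-rotated model frame. The nearest boundary edge runs (30.50, 35.00)→(30.50, 10.00); distance from the point to it = 0.54 mm. The point is inside the cross-section, 0.54 mm from the nearest boundary — within the 1.8 mm shell band (3 × 0.6).

shell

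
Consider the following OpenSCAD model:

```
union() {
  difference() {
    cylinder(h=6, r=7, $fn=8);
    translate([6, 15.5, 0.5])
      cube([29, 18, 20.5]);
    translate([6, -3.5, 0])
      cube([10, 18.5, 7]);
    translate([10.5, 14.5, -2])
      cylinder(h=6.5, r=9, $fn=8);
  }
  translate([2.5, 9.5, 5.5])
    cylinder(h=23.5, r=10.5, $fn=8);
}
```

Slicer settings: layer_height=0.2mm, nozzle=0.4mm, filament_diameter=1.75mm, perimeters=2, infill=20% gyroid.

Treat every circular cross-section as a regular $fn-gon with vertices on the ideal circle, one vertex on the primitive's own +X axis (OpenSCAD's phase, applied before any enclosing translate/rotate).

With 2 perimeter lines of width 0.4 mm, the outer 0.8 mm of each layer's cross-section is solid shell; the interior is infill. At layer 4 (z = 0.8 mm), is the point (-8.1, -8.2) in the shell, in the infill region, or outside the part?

outside

At z = 0.8 mm: the cylinder: section is a regular 8-gon, circumradius r=7; the cube at (6, 15.5) is present — its section is the full 29×18 rectangle; the cube at (6, -3.5) (footprint 10×18.5) is included at this height; the r=9 cylinder at (10.5, 14.5) gives a regular 8-gon of circumradius 9 (constant along its height); Taking the first minus the rest: starting from the r=7 cylinder, the 29×18 cube at (6, 15.5) misses the remaining region (no effect); the 10×18.5 cube at (6, -3.5) partially overlaps it — only the 2.41 mm² overlap (of its 185.00 mm²) is removed, clipping the outline; the r=9 cylinder at (10.5, 14.5) misses the remaining region (no effect) — 1 connected region; the cylinder at (2.5, 9.5) does not reach this height (z outside [5.5, 29]); Taking the union: only that combined region is present, so the union is just that shape — 1 connected region. Overall, the cross-section is a single solid region. The nearest boundary edge runs (-0.00, -7.00)→(-4.95, -4.95); distance from the point to it = 4.53 mm. The point is not inside any of the regions above, so it lies outside the cross-section (4.53 mm from the nearest boundary).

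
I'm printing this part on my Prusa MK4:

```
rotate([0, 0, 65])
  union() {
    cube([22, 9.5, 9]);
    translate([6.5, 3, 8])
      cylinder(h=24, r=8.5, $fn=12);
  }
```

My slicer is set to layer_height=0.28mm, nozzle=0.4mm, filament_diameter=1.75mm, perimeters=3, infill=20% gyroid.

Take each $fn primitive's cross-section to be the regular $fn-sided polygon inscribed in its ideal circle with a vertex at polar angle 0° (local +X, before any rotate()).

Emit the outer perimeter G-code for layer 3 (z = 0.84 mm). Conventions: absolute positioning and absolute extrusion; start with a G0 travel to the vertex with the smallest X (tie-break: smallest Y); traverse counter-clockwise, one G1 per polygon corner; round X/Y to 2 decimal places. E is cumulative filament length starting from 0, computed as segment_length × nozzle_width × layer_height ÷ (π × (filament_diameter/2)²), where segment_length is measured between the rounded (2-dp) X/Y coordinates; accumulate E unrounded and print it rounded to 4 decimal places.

At z = 0.84 mm: the cube (footprint 22×9.5) is included at this height; the cylinder at (6.5, 3) is absent (z outside [8, 32]); Merging all regions: only the 22×9.5 cube is present, so the union is just that shape — 1 connected region; (whole slice rotated 65° about Z — lengths, areas and connectivity unchanged). The outline is a single polygon with 4 vertices. Extrusion per mm of travel: 0.4 × 0.28 / (π × 0.875²) = 0.046564. Accumulating E over each segment gives final E = 2.9336.

G0 X-8.61 Y4.01 Z0.84
G1 X0.00 Y0.00 E0.4423
G1 X9.30 Y19.94 E1.4668
G1 X0.69 Y23.95 E1.9090
G1 X-8.61 Y4.01 E2.9336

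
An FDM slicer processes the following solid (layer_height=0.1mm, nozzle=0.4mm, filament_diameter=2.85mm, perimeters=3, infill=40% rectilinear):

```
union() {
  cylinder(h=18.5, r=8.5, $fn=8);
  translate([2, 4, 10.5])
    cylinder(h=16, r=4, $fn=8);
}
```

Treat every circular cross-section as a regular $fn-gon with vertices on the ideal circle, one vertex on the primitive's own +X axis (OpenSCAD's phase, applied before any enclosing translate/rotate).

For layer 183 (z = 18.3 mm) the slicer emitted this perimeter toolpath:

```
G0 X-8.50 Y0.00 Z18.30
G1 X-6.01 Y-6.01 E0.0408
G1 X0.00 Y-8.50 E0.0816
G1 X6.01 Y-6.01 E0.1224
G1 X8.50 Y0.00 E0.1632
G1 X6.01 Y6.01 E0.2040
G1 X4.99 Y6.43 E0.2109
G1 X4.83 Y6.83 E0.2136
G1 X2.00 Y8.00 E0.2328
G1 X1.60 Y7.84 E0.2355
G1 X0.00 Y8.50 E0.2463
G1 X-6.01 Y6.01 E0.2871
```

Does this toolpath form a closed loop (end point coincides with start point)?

Start point (G0): (-8.50, 0.00). End point (last G1): the path does not return to the start — open.

no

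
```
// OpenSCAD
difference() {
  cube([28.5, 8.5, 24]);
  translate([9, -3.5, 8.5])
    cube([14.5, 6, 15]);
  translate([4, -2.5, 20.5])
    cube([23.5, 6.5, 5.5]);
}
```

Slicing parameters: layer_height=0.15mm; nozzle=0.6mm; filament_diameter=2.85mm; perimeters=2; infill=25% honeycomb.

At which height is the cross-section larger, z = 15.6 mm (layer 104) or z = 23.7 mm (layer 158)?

layer 104 (z = 15.6 mm)

Layer 104 (z = 15.6): the cube (footprint 28.5×8.5) is included at this height (area 242.25 mm²); the cube at (9, -3.5) (footprint 14.5×6) is included at this height (area 87.00 mm²); the cube at (4, -2.5) is absent (z outside [20.5, 26]); After the difference (first − rest): starting from the 28.5×8.5 cube (242.25 mm²), the 14.5×6 cube at (9, -3.5) partially overlaps it — only the 36.25 mm² overlap (of its 87.00 mm²) is removed, clipping the outline — area = 206.00 mm². So its area = 206.00 mm². Layer 158 (z = 23.7): the 28.5×8.5 cube contributes its full rectangle (area 242.25 mm²); the cube at (9, -3.5) is absent (z outside [8.5, 23.5]); the 23.5×6.5 cube at (4, -2.5) contributes its full rectangle (area 152.75 mm²); Subtracting the remaining from the first: starting from the 28.5×8.5 cube (242.25 mm²), the 23.5×6.5 cube at (4, -2.5) partially overlaps it — only the 94.00 mm² overlap (of its 152.75 mm²) is removed, clipping the outline — area = 148.25 mm². So its area = 148.25 mm². Layer 104 is larger (206.00 vs 148.25 mm²).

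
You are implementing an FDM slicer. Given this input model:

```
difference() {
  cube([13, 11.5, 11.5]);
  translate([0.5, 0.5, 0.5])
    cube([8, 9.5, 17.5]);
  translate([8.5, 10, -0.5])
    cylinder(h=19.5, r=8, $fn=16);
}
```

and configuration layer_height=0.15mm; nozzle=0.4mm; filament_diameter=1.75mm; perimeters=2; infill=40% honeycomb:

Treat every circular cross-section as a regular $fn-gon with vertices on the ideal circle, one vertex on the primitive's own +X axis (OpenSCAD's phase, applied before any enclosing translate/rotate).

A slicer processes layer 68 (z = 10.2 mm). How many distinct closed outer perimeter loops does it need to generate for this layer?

1

At z = 10.2 mm: the cube (footprint 13×11.5) is included at this height; the cube at (0.5, 0.5) is present — its section is the full 8×9.5 rectangle; the r=8 cylinder at (8.5, 10) gives a regular 16-gon of circumradius 8 (constant along its height); Subtracting the remaining from the first: starting from the 13×11.5 cube, the 8×9.5 cube at (0.5, 0.5) lies wholly inside it (removes its full 76.00 mm² and its 35.00 mm outline becomes a hole wall); the r=8 cylinder at (8.5, 10) partially overlaps it — only the 52.03 mm² overlap (of its 195.93 mm²) is removed, clipping the outline — 1 connected region. The result has 1 disconnected region.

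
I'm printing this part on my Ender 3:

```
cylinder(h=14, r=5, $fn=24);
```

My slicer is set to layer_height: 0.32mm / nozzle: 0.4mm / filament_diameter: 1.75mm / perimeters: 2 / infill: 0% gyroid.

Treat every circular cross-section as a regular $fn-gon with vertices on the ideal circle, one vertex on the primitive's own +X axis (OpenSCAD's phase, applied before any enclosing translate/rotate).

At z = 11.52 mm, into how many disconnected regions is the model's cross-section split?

1

At z = 11.52 mm: the cylinder: section is a regular 24-gon, circumradius r=5. The result has 1 disconnected region.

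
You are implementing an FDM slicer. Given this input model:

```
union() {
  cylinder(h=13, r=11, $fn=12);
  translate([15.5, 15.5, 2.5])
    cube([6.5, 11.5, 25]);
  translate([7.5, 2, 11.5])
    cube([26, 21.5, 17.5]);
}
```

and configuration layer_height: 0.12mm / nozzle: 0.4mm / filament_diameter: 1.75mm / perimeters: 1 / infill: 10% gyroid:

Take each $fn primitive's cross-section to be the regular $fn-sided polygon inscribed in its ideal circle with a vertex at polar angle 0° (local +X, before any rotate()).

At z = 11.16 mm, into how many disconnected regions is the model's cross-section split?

2

At z = 11.16 mm: the r=11 cylinder contributes a regular 12-gon of circumradius 11; the 6.5×11.5 cube at (15.5, 15.5) contributes its full rectangle; the cube at (7.5, 2) is not intersected at this z (z outside [11.5, 29]); Combining (union): the 2 present regions are separate (no shared area or edge), so areas and boundary lengths simply add and each stays a separate island — 2 connected regions. The result has 2 disconnected regions.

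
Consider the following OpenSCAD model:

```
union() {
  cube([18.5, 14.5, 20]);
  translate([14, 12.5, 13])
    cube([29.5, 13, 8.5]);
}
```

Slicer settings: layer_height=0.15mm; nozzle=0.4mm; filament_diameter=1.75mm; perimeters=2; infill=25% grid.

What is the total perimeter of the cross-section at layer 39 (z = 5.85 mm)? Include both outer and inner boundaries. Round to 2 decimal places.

At z = 5.85 mm: the 18.5×14.5 cube contributes its full rectangle (perimeter 66.00 mm); the cube at (14, 12.5) does not reach this height (z outside [13, 21.5]); Combining (union): only the 18.5×14.5 cube is present, so the union is just that shape — boundary = 66.00 mm. Overall, the cross-section is a single solid region. Total boundary length (outer) = 66.00 mm.

66.00 mm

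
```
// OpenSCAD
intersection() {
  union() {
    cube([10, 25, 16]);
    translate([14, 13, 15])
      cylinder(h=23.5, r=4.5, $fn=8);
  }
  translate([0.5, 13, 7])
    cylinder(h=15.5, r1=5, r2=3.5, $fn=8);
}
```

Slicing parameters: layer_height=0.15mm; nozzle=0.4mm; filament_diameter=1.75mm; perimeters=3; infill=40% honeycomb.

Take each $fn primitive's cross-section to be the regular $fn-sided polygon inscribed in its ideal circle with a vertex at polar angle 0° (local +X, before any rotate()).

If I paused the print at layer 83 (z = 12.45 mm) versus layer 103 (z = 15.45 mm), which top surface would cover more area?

layer 83 (z = 12.45 mm)

Layer 83 (z = 12.45): the cube is present — its section is the full 10×25 rectangle (area 250.00 mm²); the cylinder at (14, 13) does not reach this height (z outside [15, 38.5]); Taking the union: only the 10×25 cube is present, so the union is just that shape — area = 250.00 mm²; the cone at (0.5, 13): at t=0.352 of its height the radius interpolates to r₁+(r₂−r₁)t = 4.473, giving a regular 8-gon of that circumradius (area = (8/2)·4.473²·sin(360°/8) = 56.58 mm²); After intersecting: the cone at (0.5, 13) partially overlaps the result so far; clipping to the common part keeps 32.66 mm² — area = 32.66 mm². So its area = 32.66 mm². Layer 103 (z = 15.45): the 10×25 cube contributes its full rectangle (area 250.00 mm²); the r=4.5 cylinder at (14, 13) contributes a regular 8-gon of circumradius 4.5 (area = (8/2)·4.500²·sin(360°/8) = 57.28 mm²); Taking the union: the regions partially overlap — summed areas 307.28 mm² minus the doubly-counted overlap 0.60 mm² gives 306.67 mm² — area = 306.67 mm²; the cone at (0.5, 13) (r1=5→r2=3.5) has section circumradius 4.182 here — a regular 8-gon (area = (8/2)·4.182²·sin(360°/8) = 49.47 mm²); Keeping only the common overlap: the cone at (0.5, 13) partially overlaps the result so far; clipping to the common part keeps 28.82 mm² — area = 28.82 mm². So its area = 28.82 mm². Layer 83 is larger (32.66 vs 28.82 mm²).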